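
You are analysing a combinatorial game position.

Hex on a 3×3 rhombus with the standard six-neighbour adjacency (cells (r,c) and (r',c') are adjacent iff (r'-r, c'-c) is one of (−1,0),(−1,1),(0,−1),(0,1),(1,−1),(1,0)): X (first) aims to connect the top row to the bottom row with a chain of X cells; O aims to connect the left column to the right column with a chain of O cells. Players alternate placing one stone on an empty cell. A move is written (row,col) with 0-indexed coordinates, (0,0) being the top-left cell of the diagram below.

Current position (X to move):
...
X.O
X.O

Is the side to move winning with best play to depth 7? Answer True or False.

ply 1, X at .../X.O/X.O | (0,0)=+1→X../X.O/X.O*; (0,1)=+1→.X./X.O/X.O; (0,2)=+1→..X/X.O/X.O; (1,1)=+1→.../XXO/X.O; (2,1)=+1→.../X.O/XXO
ply 2: X../X.O/X.O is terminal -1 (O); from .../X.O/X.O depth 7

X winning at [.../X.O/X.O]: True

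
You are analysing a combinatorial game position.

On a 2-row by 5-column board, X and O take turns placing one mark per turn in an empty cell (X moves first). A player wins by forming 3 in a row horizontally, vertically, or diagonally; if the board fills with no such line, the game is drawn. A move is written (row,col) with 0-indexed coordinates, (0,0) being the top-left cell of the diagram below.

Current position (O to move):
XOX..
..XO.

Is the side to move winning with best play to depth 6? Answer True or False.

ply 1, O at XOX../..XO. | (0,3)=+0→XOXO./..XO.*; (0,4)=+0→XOX.O/..XO.; (1,0)=+0→XOX../O.XO.; (1,1)=+0→XOX../.OXO.; (1,4)=+0→XOX../..XOO
ply 2, X at XOXO./..XO. | (0,4)=+0→XOXOX/..XO.*; (1,0)=+0→XOXO./X.XO.; (1,1)=+0→XOXO./.XXO.; (1,4)=+0→XOXO./..XOX
ply 3, O at XOXOX/..XO. | (1,0)=+0→XOXOX/O.XO.*; (1,1)=+0→XOXOX/.OXO.; (1,4)=+0→XOXOX/..XOO
ply 4, X at XOXOX/O.XO. | (1,1)=+0→XOXOX/OXXO.*; (1,4)=+0→XOXOX/O.XOX
ply 5, O at XOXOX/OXXO. | (1,4)=+0→XOXOX/OXXOO*
ply 6: XOXOX/OXXOO is terminal +0 (X); from XOX../..XO. depth 6

O winning at [XOX../..XO.]: False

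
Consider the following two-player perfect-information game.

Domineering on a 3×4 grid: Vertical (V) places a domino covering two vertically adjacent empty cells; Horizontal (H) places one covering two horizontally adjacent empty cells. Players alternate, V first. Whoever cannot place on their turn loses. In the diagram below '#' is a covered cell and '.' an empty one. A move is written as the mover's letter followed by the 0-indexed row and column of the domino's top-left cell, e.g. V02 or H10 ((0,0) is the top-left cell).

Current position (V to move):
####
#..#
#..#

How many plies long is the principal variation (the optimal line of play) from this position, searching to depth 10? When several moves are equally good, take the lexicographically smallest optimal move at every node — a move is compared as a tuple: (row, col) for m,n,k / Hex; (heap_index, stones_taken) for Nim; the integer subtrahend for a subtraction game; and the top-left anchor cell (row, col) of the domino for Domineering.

p1 V@[####/#..#/#..#]: V11[####/##.#/##.#]+1* V12[####/#.##/#.##]+1
p2 H@[####/##.#/##.#] terminal -1; root [####/#..#/#..#] d10

PV length from [####/#..#/#..#]: 1 ply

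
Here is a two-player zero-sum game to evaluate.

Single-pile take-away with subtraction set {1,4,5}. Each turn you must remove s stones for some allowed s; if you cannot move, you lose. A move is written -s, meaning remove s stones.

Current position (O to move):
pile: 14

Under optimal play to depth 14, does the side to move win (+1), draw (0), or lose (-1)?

value(14, O) = +1

[14] O move#1: -1:-1/13, -4:+1/10*, -5:-1/9
[10] X move#2: -1:-1/9*, -4:-1/6, -5:-1/5
[9] O move#3: -1:+1/8*, -4:-1/5, -5:-1/4
[8] X move#4: -1:-1/7*, -4:-1/4, -5:-1/3
[7] O move#5: -1:-1/6, -4:-1/3, -5:+1/2*
[2] X move#6: -1:-1/1*
[1] O move#7: -1:+1/0*
[0] end (terminal -1, X#8); searched 14 to 14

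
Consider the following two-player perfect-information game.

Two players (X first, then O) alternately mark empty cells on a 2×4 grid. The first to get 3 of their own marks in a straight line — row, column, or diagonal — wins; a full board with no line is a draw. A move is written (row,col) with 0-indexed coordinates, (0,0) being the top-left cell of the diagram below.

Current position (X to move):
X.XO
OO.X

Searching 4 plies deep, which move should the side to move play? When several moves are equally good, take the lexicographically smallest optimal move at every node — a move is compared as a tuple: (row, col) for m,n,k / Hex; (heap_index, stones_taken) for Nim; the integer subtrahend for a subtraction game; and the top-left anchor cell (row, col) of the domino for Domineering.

p1 X@[X.XO/OO.X]: (0,1)[XXXO/OO.X]+1* (1,2)[X.XO/OOXX]+0
p2 O@[XXXO/OO.X] terminal -1; root [X.XO/OO.X] d4

X's best at [X.XO/OO.X]: (0,1)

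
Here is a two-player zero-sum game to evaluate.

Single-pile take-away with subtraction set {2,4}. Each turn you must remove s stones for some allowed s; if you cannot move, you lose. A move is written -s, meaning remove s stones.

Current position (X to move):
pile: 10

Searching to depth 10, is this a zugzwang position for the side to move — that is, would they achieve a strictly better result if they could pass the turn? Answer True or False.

[10] X move#1: -2:-1/8, -4:+1/6*
[6] O move#2: -2:-1/4*, -4:-1/2
[4] X move#3: -2:-1/2, -4:+1/0*
[0] end (terminal -1, O#4); searched 10 to 10
suppose X passes — search the same position with O to move:
pass> [10] O move#1: -2:-1/8, -4:+1/6*
pass> [6] X move#2: -2:-1/4*, -4:-1/2
pass> [4] O move#3: -2:-1/2, -4:+1/0*
pass> [0] end (terminal -1, X#4); searched 10 to 10
for X: play +1, pass -1

zugzwang(10, X) = False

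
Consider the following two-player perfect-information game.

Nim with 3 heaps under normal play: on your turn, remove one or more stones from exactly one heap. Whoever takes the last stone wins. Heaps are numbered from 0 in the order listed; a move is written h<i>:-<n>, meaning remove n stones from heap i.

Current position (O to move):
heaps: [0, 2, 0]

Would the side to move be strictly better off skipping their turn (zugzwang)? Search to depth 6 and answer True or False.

zugzwang((0,2,0), O) = False

p1 O@[(0,2,0)]: h1:-1[(0,1,0)]-1 h1:-2[(0,0,0)]+1*
p2 X@[(0,0,0)] terminal -1; root [(0,2,0)] d6
if O skipped the turn, X would face:
~ p1 X@[(0,2,0)]: h1:-1[(0,1,0)]-1 h1:-2[(0,0,0)]+1*
~ p2 O@[(0,0,0)] terminal -1; root [(0,2,0)] d6
compare (O): move=+1 vs pass=-1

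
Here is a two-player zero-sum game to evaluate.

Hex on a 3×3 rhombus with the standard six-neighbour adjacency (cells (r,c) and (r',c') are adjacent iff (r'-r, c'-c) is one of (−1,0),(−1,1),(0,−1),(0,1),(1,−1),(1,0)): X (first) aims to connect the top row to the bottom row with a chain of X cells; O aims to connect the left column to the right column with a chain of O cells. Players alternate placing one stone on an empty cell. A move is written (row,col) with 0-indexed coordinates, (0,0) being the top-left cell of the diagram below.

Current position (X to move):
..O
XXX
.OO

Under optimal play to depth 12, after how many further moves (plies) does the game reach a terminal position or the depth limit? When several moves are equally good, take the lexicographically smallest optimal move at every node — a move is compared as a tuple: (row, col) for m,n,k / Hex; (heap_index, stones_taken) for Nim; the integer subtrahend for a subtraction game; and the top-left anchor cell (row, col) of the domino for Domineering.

PV length from [..O/XXX/.OO]: 3 plies

[..O/XXX/.OO] X move#1: (0,0):-1/X.O/XXX/.OO, (0,1):-1/.XO/XXX/.OO, (2,0):+1/..O/XXX/XOO*
[..O/XXX/XOO] O move#2: (0,0):-1/O.O/XXX/XOO*, (0,1):-1/.OO/XXX/XOO
[O.O/XXX/XOO] X move#3: (0,1):+1/OXO/XXX/XOO*
[OXO/XXX/XOO] end (terminal -1, O#4); searched ..O/XXX/.OO to 12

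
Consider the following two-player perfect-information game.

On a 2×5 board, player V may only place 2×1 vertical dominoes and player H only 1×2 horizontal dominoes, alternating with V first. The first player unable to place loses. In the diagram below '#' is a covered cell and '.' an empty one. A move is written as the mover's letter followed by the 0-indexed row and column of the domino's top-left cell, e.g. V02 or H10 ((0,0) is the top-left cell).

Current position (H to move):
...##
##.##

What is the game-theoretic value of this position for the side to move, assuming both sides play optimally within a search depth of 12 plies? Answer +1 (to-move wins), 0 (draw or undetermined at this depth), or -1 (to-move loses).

value(...##/##.##, H) = +1

ply 1, H at ...##/##.## | H00=-1→##.##/##.##; H01=+1→.####/##.##*
ply 2: .####/##.## is terminal -1 (V); from ...##/##.## depth 12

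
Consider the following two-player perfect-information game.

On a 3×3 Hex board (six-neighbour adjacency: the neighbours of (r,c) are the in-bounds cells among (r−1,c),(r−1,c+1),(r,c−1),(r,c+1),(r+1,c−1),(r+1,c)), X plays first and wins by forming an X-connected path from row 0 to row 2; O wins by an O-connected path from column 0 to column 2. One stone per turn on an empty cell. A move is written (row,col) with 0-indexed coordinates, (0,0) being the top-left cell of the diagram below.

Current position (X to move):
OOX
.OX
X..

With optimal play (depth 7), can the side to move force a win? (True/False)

[OOX/.OX/X..] X move#1: (1,0):+1/OOX/XOX/X..*, (2,1):+1/OOX/.OX/XX., (2,2):+1/OOX/.OX/X.X
[OOX/XOX/X..] O move#2: (2,1):-1/OOX/XOX/XO.*, (2,2):-1/OOX/XOX/X.O
[OOX/XOX/XO.] X move#3: (2,2):+1/OOX/XOX/XOX*
[OOX/XOX/XOX] end (terminal -1, O#4); searched OOX/.OX/X.. to 7

X winning at [OOX/.OX/X..]: True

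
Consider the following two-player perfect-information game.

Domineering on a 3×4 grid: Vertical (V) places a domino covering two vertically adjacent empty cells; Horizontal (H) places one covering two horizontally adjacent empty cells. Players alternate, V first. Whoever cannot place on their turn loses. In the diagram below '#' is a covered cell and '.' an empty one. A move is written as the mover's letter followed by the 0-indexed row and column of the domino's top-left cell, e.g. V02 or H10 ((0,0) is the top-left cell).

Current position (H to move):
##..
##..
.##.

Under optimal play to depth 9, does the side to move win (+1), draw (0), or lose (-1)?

value(##../##../.##., H) = +1

ply 1, H at ##../##../.##. | H02=-1→####/##../.##.; H12=+1→##../####/.##.*
ply 2: ##../####/.##. is terminal -1 (V); from ##../##../.##. depth 9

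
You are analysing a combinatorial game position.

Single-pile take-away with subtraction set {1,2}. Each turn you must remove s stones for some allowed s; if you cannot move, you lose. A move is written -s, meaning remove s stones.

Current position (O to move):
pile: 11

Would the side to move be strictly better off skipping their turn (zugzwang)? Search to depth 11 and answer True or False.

zugzwang(11, O) = False

[11] O move#1: -1:-1/10, -2:+1/9*
[9] X move#2: -1:-1/8*, -2:-1/7
[8] O move#3: -1:-1/7, -2:+1/6*
[6] X move#4: -1:-1/5*, -2:-1/4
[5] O move#5: -1:-1/4, -2:+1/3*
[3] X move#6: -1:-1/2*, -2:-1/1
[2] O move#7: -1:-1/1, -2:+1/0*
[0] end (terminal -1, X#8); searched 11 to 11
pass branch (X moves first from the same position):
  | [11] X move#1: -1:-1/10, -2:+1/9*
  | [9] O move#2: -1:-1/8*, -2:-1/7
  | [8] X move#3: -1:-1/7, -2:+1/6*
  | [6] O move#4: -1:-1/5*, -2:-1/4
  | [5] X move#5: -1:-1/4, -2:+1/3*
  | [3] O move#6: -1:-1/2*, -2:-1/1
  | [2] X move#7: -1:-1/1, -2:+1/0*
  | [0] end (terminal -1, O#8); searched 11 to 11
O moving scores +1; O passing scores -1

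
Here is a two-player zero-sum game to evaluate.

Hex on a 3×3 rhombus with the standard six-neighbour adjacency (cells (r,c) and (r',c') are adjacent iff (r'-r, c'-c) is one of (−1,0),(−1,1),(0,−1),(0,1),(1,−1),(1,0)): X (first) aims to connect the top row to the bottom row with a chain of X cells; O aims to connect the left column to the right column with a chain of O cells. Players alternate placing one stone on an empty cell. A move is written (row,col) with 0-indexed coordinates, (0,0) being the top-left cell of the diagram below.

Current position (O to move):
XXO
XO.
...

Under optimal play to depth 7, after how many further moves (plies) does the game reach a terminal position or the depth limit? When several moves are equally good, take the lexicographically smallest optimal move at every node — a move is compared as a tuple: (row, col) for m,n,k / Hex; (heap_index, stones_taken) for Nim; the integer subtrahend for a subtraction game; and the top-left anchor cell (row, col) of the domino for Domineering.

PV length from [XXO/XO./...]: 1 ply

p1 O@[XXO/XO./...]: (1,2)[XXO/XOO/...]-1 (2,0)[XXO/XO./O..]+1* (2,1)[XXO/XO./.O.]-1 (2,2)[XXO/XO./..O]-1
p2 X@[XXO/XO./O..] terminal -1; root [XXO/XO./...] d7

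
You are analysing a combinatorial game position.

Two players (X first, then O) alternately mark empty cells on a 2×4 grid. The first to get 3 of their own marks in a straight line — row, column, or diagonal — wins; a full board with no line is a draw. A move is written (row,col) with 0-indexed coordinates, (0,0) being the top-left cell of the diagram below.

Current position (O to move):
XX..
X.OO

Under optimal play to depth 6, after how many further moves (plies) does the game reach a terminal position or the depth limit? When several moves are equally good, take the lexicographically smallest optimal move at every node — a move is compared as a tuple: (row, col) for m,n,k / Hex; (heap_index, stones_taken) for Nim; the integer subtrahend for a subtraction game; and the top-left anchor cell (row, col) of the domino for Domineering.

PV length from [XX../X.OO]: 1 ply

ply 1, O at XX../X.OO | (0,2)=+0→XXO./X.OO; (0,3)=-1→XX.O/X.OO; (1,1)=+1→XX../XOOO*
ply 2: XX../XOOO is terminal -1 (X); from XX../X.OO depth 6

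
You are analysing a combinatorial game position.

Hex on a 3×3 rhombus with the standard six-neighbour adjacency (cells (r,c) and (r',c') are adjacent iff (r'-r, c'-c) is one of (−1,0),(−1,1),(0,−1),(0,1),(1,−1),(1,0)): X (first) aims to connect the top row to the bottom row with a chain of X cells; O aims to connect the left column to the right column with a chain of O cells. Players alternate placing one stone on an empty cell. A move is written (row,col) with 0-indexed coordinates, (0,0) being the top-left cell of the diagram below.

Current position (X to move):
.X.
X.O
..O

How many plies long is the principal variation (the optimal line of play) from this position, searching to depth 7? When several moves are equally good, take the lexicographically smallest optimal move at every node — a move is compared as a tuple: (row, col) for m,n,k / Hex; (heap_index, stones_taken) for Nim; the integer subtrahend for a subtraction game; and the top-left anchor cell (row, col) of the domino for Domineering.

[.X./X.O/..O] X move#1: (0,0):-1/XX./X.O/..O, (0,2):-1/.XX/X.O/..O, (1,1):+1/.X./XXO/..O*, (2,0):+1/.X./X.O/X.O, (2,1):+1/.X./X.O/.XO
[.X./XXO/..O] O move#2: (0,0):-1/OX./XXO/..O*, (0,2):-1/.XO/XXO/..O, (2,0):-1/.X./XXO/O.O, (2,1):-1/.X./XXO/.OO
[OX./XXO/..O] X move#3: (0,2):+1/OXX/XXO/..O*, (2,0):+1/OX./XXO/X.O, (2,1):+1/OX./XXO/.XO
[OXX/XXO/..O] O move#4: (2,0):-1/OXX/XXO/O.O*, (2,1):-1/OXX/XXO/.OO
[OXX/XXO/O.O] X move#5: (2,1):+1/OXX/XXO/OXO*
[OXX/XXO/OXO] end (terminal -1, O#6); searched .X./X.O/..O to 7

PV length from [.X./X.O/..O]: 5 plies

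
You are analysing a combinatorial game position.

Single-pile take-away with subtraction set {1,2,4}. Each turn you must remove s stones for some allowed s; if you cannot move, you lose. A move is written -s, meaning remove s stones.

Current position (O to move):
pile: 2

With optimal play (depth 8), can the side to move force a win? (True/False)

O winning at [2]: True

ply 1, O at 2 | -1=-1→1; -2=+1→0*
ply 2: 0 is terminal -1 (X); from 2 depth 8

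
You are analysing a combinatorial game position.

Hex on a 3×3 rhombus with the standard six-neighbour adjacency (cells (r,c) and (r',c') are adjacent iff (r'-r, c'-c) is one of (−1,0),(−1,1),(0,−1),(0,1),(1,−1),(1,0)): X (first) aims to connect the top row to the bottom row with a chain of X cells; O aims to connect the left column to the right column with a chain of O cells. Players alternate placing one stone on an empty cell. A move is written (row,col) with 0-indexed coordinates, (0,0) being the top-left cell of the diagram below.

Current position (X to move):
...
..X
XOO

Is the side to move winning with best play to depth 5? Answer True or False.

X winning at [.../..X/XOO]: True

ply 1, X at .../..X/XOO | (0,0)=+1→X../..X/XOO*; (0,1)=+1→.X./..X/XOO; (0,2)=+1→..X/..X/XOO; (1,0)=+1→.../X.X/XOO; (1,1)=+1→.../.XX/XOO
ply 2, O at X../..X/XOO | (0,1)=-1→XO./..X/XOO*; (0,2)=-1→X.O/..X/XOO; (1,0)=-1→X../O.X/XOO; (1,1)=-1→X../.OX/XOO
ply 3, X at XO./..X/XOO | (0,2)=+1→XOX/..X/XOO*; (1,0)=+1→XO./X.X/XOO; (1,1)=+1→XO./.XX/XOO
ply 4, O at XOX/..X/XOO | (1,0)=-1→XOX/O.X/XOO*; (1,1)=-1→XOX/.OX/XOO
ply 5, X at XOX/O.X/XOO | (1,1)=+1→XOX/OXX/XOO*
ply 6: XOX/OXX/XOO is terminal -1 (O); from .../..X/XOO depth 5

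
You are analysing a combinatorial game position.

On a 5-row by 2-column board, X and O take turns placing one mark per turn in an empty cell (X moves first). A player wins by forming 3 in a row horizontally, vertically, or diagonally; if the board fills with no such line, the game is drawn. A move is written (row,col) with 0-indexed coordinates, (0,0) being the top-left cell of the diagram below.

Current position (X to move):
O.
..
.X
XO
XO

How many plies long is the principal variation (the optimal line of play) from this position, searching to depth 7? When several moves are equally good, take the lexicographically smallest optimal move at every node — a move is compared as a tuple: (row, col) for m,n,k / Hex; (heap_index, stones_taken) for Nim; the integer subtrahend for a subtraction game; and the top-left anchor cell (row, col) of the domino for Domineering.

p1 X@[O./../.X/XO/XO]: (0,1)[OX/../.X/XO/XO]+1* (1,0)[O./X./.X/XO/XO]+0 (1,1)[O./.X/.X/XO/XO]+1 (2,0)[O./../XX/XO/XO]+1
p2 O@[OX/../.X/XO/XO]: (1,0)[OX/O./.X/XO/XO]-1* (1,1)[OX/.O/.X/XO/XO]-1 (2,0)[OX/../OX/XO/XO]-1
p3 X@[OX/O./.X/XO/XO]: (1,1)[OX/OX/.X/XO/XO]+1* (2,0)[OX/O./XX/XO/XO]+1
p4 O@[OX/OX/.X/XO/XO] terminal -1; root [O./../.X/XO/XO] d7

PV length from [O./../.X/XO/XO]: 3 plies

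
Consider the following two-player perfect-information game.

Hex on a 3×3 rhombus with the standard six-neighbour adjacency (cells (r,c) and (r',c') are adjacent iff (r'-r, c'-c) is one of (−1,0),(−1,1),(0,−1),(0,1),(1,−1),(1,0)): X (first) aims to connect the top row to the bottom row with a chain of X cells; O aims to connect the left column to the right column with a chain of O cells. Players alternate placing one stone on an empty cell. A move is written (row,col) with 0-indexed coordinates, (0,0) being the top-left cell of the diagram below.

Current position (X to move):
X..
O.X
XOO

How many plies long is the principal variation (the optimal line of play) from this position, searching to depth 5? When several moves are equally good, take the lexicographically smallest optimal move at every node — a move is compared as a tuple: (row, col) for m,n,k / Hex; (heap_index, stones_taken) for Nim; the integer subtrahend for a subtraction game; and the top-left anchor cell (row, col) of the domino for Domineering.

PV length from [X../O.X/XOO]: 3 plies

p1 X@[X../O.X/XOO]: (0,1)[XX./O.X/XOO]-1 (0,2)[X.X/O.X/XOO]-1 (1,1)[X../OXX/XOO]+1*
p2 O@[X../OXX/XOO]: (0,1)[XO./OXX/XOO]-1* (0,2)[X.O/OXX/XOO]-1
p3 X@[XO./OXX/XOO]: (0,2)[XOX/OXX/XOO]+1*
p4 O@[XOX/OXX/XOO] terminal -1; root [X../O.X/XOO] d5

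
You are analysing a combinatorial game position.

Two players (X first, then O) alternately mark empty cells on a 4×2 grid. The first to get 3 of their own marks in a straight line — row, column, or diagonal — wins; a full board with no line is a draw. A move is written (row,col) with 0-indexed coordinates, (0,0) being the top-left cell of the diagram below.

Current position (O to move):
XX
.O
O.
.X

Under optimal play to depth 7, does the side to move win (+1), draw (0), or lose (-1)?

ply 1, O at XX/.O/O./.X | (1,0)=+0→XX/OO/O./.X*; (2,1)=+0→XX/.O/OO/.X; (3,0)=+0→XX/.O/O./OX
ply 2, X at XX/OO/O./.X | (2,1)=-1→XX/OO/OX/.X; (3,0)=+0→XX/OO/O./XX*
ply 3, O at XX/OO/O./XX | (2,1)=+0→XX/OO/OO/XX*
ply 4: XX/OO/OO/XX is terminal +0 (X); from XX/.O/O./.X depth 7

value(XX/.O/O./.X, O) = 0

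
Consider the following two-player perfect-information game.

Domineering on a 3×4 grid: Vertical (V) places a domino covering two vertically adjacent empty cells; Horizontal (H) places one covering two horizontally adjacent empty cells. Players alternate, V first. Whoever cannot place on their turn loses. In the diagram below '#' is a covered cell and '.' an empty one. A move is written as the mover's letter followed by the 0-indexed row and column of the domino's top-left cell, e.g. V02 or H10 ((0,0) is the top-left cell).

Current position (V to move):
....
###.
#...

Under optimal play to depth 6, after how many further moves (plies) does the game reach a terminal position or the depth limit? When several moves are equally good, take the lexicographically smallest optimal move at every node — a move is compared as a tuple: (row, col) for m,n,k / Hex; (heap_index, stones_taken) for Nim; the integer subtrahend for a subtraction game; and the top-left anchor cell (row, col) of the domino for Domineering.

PV length from [..../###./#...]: 2 plies

[..../###./#...] V move#1: V03:-1/...#/####/#...*, V13:-1/..../####/#..#
[...#/####/#...] H move#2: H00:+1/##.#/####/#...*, H01:+1/.###/####/#..., H21:+1/...#/####/###., H22:+1/...#/####/#.##
[##.#/####/#...] end (terminal -1, V#3); searched ..../###./#... to 6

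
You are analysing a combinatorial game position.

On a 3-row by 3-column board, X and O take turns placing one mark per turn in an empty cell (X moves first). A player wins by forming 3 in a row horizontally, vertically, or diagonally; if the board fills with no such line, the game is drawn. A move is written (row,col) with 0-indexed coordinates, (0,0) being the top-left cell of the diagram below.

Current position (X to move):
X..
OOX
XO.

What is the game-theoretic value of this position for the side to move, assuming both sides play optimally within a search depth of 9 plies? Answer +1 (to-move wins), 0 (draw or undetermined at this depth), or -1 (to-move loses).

value(X../OOX/XO., X) = 0

p1 X@[X../OOX/XO.]: (0,1)[XX./OOX/XO.]+0* (0,2)[X.X/OOX/XO.]-1 (2,2)[X../OOX/XOX]-1
p2 O@[XX./OOX/XO.]: (0,2)[XXO/OOX/XO.]+0* (2,2)[XX./OOX/XOO]-1
p3 X@[XXO/OOX/XO.]: (2,2)[XXO/OOX/XOX]+0*
p4 O@[XXO/OOX/XOX] terminal +0; root [X../OOX/XO.] d9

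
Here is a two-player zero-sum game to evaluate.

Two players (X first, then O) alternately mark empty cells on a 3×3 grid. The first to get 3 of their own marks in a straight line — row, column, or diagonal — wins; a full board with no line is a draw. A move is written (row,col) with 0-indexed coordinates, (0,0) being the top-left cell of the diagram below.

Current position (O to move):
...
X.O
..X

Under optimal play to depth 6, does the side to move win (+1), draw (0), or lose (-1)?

value(.../X.O/..X, O) = 0

[.../X.O/..X] O move#1: (0,0):+0/O../X.O/..X*, (0,1):-1/.O./X.O/..X, (0,2):-1/..O/X.O/..X, (1,1):-1/.../XOO/..X, (2,0):+0/.../X.O/O.X, (2,1):-1/.../X.O/.OX
[O../X.O/..X] X move#2: (0,1):+0/OX./X.O/..X*, (0,2):+0/O.X/X.O/..X, (1,1):+0/O../XXO/..X, (2,0):+0/O../X.O/X.X, (2,1):+0/O../X.O/.XX
[OX./X.O/..X] O move#3: (0,2):-1/OXO/X.O/..X, (1,1):+0/OX./XOO/..X*, (2,0):+0/OX./X.O/O.X, (2,1):+0/OX./X.O/.OX
[OX./XOO/..X] X move#4: (0,2):+0/OXX/XOO/..X*, (2,0):+0/OX./XOO/X.X, (2,1):+0/OX./XOO/.XX
[OXX/XOO/..X] O move#5: (2,0):+0/OXX/XOO/O.X*, (2,1):+0/OXX/XOO/.OX
[OXX/XOO/O.X] X move#6: (2,1):+0/OXX/XOO/OXX*
[OXX/XOO/OXX] end (terminal +0, O#7); searched .../X.O/..X to 6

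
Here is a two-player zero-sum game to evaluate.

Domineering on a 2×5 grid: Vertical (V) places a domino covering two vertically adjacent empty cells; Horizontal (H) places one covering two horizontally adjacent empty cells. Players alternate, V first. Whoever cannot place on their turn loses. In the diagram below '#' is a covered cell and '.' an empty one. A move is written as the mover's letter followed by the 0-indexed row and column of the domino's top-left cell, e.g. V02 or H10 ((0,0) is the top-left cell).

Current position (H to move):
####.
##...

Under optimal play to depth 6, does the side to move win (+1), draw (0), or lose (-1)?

value(####./##..., H) = +1

ply 1, H at ####./##... | H12=-1→####./####.; H13=+1→####./##.##*
ply 2: ####./##.## is terminal -1 (V); from ####./##... depth 6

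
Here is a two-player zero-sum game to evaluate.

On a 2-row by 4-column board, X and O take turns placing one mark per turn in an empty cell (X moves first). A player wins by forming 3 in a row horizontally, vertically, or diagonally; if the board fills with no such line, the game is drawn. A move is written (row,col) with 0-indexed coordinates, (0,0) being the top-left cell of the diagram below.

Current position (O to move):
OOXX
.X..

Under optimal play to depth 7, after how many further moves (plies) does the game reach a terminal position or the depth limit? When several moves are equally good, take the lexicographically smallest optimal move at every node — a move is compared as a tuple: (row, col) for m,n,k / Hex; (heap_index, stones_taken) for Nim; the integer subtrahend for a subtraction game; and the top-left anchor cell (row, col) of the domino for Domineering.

ply 1, O at OOXX/.X.. | (1,0)=+0→OOXX/OX..*; (1,2)=+0→OOXX/.XO.; (1,3)=+0→OOXX/.X.O
ply 2, X at OOXX/OX.. | (1,2)=+0→OOXX/OXX.*; (1,3)=+0→OOXX/OX.X
ply 3, O at OOXX/OXX. | (1,3)=+0→OOXX/OXXO*
ply 4: OOXX/OXXO is terminal +0 (X); from OOXX/.X.. depth 7

PV length from [OOXX/.X..]: 3 plies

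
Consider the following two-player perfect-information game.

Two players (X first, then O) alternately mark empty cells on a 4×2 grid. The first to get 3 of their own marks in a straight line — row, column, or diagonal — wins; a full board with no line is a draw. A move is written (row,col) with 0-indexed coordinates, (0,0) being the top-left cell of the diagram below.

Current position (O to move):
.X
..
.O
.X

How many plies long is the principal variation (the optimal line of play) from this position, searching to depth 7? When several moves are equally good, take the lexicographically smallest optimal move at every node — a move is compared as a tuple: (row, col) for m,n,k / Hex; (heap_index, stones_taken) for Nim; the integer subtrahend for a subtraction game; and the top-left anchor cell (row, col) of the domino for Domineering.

PV length from [.X/../.O/.X]: 5 plies

ply 1, O at .X/../.O/.X | (0,0)=+0→OX/../.O/.X*; (1,0)=+0→.X/O./.O/.X; (1,1)=+0→.X/.O/.O/.X; (2,0)=+0→.X/../OO/.X; (3,0)=+0→.X/../.O/OX
ply 2, X at OX/../.O/.X | (1,0)=+0→OX/X./.O/.X*; (1,1)=+0→OX/.X/.O/.X; (2,0)=+0→OX/../XO/.X; (3,0)=+0→OX/../.O/XX
ply 3, O at OX/X./.O/.X | (1,1)=+0→OX/XO/.O/.X*; (2,0)=+0→OX/X./OO/.X; (3,0)=+0→OX/X./.O/OX
ply 4, X at OX/XO/.O/.X | (2,0)=+0→OX/XO/XO/.X*; (3,0)=+0→OX/XO/.O/XX
ply 5, O at OX/XO/XO/.X | (3,0)=+0→OX/XO/XO/OX*
ply 6: OX/XO/XO/OX is terminal +0 (X); from .X/../.O/.X depth 7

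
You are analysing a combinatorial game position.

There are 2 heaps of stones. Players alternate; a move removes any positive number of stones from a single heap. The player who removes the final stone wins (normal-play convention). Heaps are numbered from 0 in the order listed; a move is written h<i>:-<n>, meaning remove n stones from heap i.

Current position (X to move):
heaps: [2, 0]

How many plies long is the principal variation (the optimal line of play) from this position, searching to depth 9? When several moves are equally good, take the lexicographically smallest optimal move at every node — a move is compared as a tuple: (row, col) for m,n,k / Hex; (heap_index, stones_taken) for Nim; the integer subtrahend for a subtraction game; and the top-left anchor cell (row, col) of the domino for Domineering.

PV length from [(2,0)]: 1 ply

[(2,0)] X move#1: h0:-1:-1/(1,0), h0:-2:+1/(0,0)*
[(0,0)] end (terminal -1, O#2); searched (2,0) to 9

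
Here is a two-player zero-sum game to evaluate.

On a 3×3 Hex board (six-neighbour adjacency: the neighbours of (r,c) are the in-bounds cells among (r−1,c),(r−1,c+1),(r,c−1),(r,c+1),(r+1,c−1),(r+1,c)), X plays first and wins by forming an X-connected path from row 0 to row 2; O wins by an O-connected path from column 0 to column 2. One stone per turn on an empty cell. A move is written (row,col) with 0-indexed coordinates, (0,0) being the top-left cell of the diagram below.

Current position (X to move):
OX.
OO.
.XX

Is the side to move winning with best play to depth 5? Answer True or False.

X winning at [OX./OO./.XX]: False

[OX./OO./.XX] X move#1: (0,2):-1/OXX/OO./.XX*, (1,2):-1/OX./OOX/.XX, (2,0):-1/OX./OO./XXX
[OXX/OO./.XX] O move#2: (1,2):+1/OXX/OOO/.XX*, (2,0):-1/OXX/OO./OXX
[OXX/OOO/.XX] end (terminal -1, X#3); searched OX./OO./.XX to 5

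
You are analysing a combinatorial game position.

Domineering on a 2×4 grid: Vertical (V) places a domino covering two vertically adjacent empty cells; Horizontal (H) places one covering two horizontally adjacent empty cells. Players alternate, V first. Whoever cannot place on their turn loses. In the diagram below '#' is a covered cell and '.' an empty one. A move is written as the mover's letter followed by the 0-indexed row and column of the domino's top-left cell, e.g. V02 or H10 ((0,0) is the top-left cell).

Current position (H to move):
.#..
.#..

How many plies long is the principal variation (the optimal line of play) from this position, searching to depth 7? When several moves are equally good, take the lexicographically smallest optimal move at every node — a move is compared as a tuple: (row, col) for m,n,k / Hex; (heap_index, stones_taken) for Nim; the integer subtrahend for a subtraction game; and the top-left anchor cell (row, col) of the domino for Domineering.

PV length from [.#../.#..]: 3 plies

ply 1, H at .#../.#.. | H02=+1→.###/.#..*; H12=+1→.#../.###
ply 2, V at .###/.#.. | V00=-1→####/##..*
ply 3, H at ####/##.. | H12=+1→####/####*
ply 4: ####/#### is terminal -1 (V); from .#../.#.. depth 7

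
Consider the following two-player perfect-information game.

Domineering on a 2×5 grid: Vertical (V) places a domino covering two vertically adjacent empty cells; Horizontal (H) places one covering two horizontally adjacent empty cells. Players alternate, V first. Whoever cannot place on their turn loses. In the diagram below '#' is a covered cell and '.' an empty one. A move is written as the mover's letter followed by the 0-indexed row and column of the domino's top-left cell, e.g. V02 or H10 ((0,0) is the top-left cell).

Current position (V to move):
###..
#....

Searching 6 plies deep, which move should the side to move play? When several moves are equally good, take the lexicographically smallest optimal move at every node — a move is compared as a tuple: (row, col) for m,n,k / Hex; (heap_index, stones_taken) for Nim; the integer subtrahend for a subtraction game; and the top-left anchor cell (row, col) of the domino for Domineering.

ply 1, V at ###../#.... | V03=+1→####./#..#.*; V04=-1→###.#/#...#
ply 2, H at ####./#..#. | H11=-1→####./####.*
ply 3, V at ####./####. | V04=+1→#####/#####*
ply 4: #####/##### is terminal -1 (H); from ###../#.... depth 6

V's best at [###../#....]: V03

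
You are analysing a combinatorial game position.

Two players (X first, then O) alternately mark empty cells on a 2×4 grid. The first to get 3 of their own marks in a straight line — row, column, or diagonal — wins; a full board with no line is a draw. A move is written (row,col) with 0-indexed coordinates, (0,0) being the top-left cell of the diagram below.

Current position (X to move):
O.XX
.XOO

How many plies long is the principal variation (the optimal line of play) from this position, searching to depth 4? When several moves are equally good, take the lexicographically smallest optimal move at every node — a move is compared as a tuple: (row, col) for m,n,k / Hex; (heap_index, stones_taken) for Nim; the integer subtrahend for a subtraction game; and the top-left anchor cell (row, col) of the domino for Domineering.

ply 1, X at O.XX/.XOO | (0,1)=+1→OXXX/.XOO*; (1,0)=+0→O.XX/XXOO
ply 2: OXXX/.XOO is terminal -1 (O); from O.XX/.XOO depth 4

PV length from [O.XX/.XOO]: 1 ply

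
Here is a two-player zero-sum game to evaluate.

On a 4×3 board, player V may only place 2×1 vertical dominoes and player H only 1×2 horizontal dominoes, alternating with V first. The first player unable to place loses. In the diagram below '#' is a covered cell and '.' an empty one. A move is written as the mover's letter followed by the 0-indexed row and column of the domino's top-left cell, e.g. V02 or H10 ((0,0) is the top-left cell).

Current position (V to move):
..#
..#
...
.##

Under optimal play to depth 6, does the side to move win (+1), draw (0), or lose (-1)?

value(..#/..#/.../.##, V) = +1

ply 1, V at ..#/..#/.../.## | V00=+1→#.#/#.#/.../.##*; V01=+1→.##/.##/.../.##; V10=+1→..#/#.#/#../.##; V11=+1→..#/.##/.#./.##; V20=-1→..#/..#/#../###
ply 2, H at #.#/#.#/.../.## | H20=-1→#.#/#.#/##./.##*; H21=-1→#.#/#.#/.##/.##
ply 3, V at #.#/#.#/##./.## | V01=+1→###/###/##./.##*
ply 4: ###/###/##./.## is terminal -1 (H); from ..#/..#/.../.## depth 6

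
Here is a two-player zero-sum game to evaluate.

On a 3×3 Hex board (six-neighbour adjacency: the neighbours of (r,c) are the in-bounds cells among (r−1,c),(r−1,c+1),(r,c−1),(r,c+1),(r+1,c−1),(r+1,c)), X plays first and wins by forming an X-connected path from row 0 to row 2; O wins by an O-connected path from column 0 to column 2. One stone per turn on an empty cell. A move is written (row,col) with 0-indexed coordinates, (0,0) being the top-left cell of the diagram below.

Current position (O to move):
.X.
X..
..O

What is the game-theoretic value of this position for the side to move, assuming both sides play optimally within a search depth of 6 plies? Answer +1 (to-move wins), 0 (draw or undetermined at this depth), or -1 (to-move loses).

value(.X./X../..O, O) = +1

[.X./X../..O] O move#1: (0,0):-1/OX./X../..O, (0,2):-1/.XO/X../..O, (1,1):-1/.X./XO./..O, (1,2):-1/.X./X.O/..O, (2,0):+1/.X./X../O.O*, (2,1):-1/.X./X../.OO
[.X./X../O.O] X move#2: (0,0):-1/XX./X../O.O*, (0,2):-1/.XX/X../O.O, (1,1):-1/.X./XX./O.O, (1,2):-1/.X./X.X/O.O, (2,1):-1/.X./X../OXO
[XX./X../O.O] O move#3: (0,2):+1/XXO/X../O.O*, (1,1):+1/XX./XO./O.O, (1,2):+1/XX./X.O/O.O, (2,1):+1/XX./X../OOO
[XXO/X../O.O] X move#4: (1,1):-1/XXO/XX./O.O*, (1,2):-1/XXO/X.X/O.O, (2,1):-1/XXO/X../OXO
[XXO/XX./O.O] O move#5: (1,2):-1/XXO/XXO/O.O, (2,1):+1/XXO/XX./OOO*
[XXO/XX./OOO] end (terminal -1, X#6); searched .X./X../..O to 6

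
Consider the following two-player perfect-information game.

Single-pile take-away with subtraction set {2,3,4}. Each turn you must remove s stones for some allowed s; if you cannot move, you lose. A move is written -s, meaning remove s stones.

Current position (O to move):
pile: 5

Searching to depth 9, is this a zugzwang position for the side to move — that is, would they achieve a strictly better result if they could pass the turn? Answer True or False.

p1 O@[5]: -2[3]-1 -3[2]-1 -4[1]+1*
p2 X@[1] terminal -1; root [5] d9
suppose O passes — search the same position with X to move:
pass> p1 X@[5]: -2[3]-1 -3[2]-1 -4[1]+1*
pass> p2 O@[1] terminal -1; root [5] d9
for O: play +1, pass -1

zugzwang(5, O) = False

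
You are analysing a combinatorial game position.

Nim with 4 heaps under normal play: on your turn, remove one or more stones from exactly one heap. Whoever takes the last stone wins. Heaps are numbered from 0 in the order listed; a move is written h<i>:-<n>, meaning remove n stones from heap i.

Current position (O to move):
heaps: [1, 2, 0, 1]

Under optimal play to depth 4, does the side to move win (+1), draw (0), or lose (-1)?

value((1,2,0,1), O) = +1

p1 O@[(1,2,0,1)]: h0:-1[(0,2,0,1)]-1 h1:-1[(1,1,0,1)]-1 h1:-2[(1,0,0,1)]+1* h3:-1[(1,2,0,0)]-1
p2 X@[(1,0,0,1)]: h0:-1[(0,0,0,1)]-1* h3:-1[(1,0,0,0)]-1
p3 O@[(0,0,0,1)]: h3:-1[(0,0,0,0)]+1*
p4 X@[(0,0,0,0)] terminal -1; root [(1,2,0,1)] d4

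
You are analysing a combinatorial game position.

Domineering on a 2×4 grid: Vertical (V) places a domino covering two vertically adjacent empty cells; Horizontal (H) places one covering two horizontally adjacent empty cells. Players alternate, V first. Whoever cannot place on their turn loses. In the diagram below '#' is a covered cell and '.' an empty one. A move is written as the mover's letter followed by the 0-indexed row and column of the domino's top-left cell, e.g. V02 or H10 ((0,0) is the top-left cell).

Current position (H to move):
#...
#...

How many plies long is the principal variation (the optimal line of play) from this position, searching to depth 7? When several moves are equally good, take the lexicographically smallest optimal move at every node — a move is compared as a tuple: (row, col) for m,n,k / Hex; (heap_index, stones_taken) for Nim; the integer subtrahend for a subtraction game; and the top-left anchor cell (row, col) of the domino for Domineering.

PV length from [#.../#...]: 3 plies

p1 H@[#.../#...]: H01[###./#...]+1* H02[#.##/#...]+1 H11[#.../###.]+1 H12[#.../#.##]+1
p2 V@[###./#...]: V03[####/#..#]-1*
p3 H@[####/#..#]: H11[####/####]+1*
p4 V@[####/####] terminal -1; root [#.../#...] d7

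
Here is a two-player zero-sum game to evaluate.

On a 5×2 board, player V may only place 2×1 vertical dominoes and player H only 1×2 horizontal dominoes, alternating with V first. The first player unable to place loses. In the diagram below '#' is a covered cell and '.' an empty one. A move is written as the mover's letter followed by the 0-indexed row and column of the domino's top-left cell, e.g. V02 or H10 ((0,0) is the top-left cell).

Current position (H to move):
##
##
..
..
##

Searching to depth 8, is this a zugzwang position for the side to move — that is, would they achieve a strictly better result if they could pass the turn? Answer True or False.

p1 H@[##/##/../../##]: H20[##/##/##/../##]+1* H30[##/##/../##/##]+1
p2 V@[##/##/##/../##] terminal -1; root [##/##/../../##] d8
suppose H passes — search the same position with V to move:
pass> p1 V@[##/##/../../##]: V20[##/##/#./#./##]+1* V21[##/##/.#/.#/##]+1
pass> p2 H@[##/##/#./#./##] terminal -1; root [##/##/../../##] d8
for H: play +1, pass -1

zugzwang(##/##/../../##, H) = False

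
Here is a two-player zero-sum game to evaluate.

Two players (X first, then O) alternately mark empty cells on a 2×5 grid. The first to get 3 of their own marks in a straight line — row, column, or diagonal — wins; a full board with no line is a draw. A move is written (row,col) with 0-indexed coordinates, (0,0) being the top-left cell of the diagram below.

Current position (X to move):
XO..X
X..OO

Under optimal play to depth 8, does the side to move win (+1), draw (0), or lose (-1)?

ply 1, X at XO..X/X..OO | (0,2)=-1→XOX.X/X..OO; (0,3)=-1→XO.XX/X..OO; (1,1)=-1→XO..X/XX.OO; (1,2)=+0→XO..X/X.XOO*
ply 2, O at XO..X/X.XOO | (0,2)=-1→XOO.X/X.XOO; (0,3)=-1→XO.OX/X.XOO; (1,1)=+0→XO..X/XOXOO*
ply 3, X at XO..X/XOXOO | (0,2)=+0→XOX.X/XOXOO*; (0,3)=+0→XO.XX/XOXOO
ply 4, O at XOX.X/XOXOO | (0,3)=+0→XOXOX/XOXOO*
ply 5: XOXOX/XOXOO is terminal +0 (X); from XO..X/X..OO depth 8

value(XO..X/X..OO, X) = 0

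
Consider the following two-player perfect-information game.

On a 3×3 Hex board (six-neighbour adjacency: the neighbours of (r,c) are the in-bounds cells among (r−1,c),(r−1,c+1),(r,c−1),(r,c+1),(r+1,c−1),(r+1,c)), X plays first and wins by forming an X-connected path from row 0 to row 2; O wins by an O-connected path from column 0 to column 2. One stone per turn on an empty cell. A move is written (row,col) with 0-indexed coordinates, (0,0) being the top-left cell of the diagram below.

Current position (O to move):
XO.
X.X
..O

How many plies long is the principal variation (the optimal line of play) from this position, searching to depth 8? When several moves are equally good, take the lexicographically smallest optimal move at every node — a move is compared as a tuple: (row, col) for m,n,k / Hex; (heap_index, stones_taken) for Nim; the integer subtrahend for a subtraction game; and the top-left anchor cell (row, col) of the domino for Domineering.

ply 1, O at XO./X.X/..O | (0,2)=-1→XOO/X.X/..O*; (1,1)=-1→XO./XOX/..O; (2,0)=-1→XO./X.X/O.O; (2,1)=-1→XO./X.X/.OO
ply 2, X at XOO/X.X/..O | (1,1)=+1→XOO/XXX/..O*; (2,0)=+1→XOO/X.X/X.O; (2,1)=+1→XOO/X.X/.XO
ply 3, O at XOO/XXX/..O | (2,0)=-1→XOO/XXX/O.O*; (2,1)=-1→XOO/XXX/.OO
ply 4, X at XOO/XXX/O.O | (2,1)=+1→XOO/XXX/OXO*
ply 5: XOO/XXX/OXO is terminal -1 (O); from XO./X.X/..O depth 8

PV length from [XO./X.X/..O]: 4 plies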